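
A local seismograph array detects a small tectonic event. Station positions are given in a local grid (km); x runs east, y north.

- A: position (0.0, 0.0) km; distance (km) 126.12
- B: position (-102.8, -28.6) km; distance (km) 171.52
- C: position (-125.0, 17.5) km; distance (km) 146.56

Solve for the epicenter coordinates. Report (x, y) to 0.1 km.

(-24.1, 123.8)

Circle about each station: x² + y² = 126.12²; (x + 102.8)² + (y + 28.6)² = 171.52²; (x + 125.0)² + (y − 17.5)² = 146.56².
Subtracting the A equation from the B and C equations removes the quadratic terms:
-205.6 x − 57.2 y = -2127.06
-250.0 x + 35.0 y = 10357.67
Solving the 2×2 system: x ≈ -24.1, y ≈ 123.8 km.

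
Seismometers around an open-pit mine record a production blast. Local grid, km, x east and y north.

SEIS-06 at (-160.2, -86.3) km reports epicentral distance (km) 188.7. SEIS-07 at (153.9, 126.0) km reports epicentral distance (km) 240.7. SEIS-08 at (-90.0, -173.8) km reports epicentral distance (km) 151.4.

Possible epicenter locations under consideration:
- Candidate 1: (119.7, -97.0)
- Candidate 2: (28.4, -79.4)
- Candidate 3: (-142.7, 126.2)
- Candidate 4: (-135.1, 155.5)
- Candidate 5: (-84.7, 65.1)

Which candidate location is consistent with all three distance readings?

Candidate 2

For each candidate, compare |candidate − station| to the reported distance:
Candidate 1: residuals SEIS-06 91.4, SEIS-07 15.1, SEIS-08 71.9 → max 91.4 km
Candidate 2: residuals SEIS-06 0.0, SEIS-07 0.0, SEIS-08 0.0 → max 0.0 km
Candidate 3: residuals SEIS-06 24.5, SEIS-07 55.9, SEIS-08 153.2 → max 153.2 km
Candidate 4: residuals SEIS-06 54.4, SEIS-07 49.8, SEIS-08 181.0 → max 181.0 km
Candidate 5: residuals SEIS-06 19.5, SEIS-07 5.5, SEIS-08 87.6 → max 87.6 km
Only Candidate 2 has all residuals ≈ 0.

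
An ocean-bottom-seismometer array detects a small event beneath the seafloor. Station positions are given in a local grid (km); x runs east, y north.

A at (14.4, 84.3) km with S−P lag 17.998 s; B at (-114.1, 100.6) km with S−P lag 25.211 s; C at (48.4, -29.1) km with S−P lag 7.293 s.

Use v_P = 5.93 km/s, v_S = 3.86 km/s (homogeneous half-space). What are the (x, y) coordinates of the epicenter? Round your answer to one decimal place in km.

73.3 km east, -105.8 km north

Distance from S−P lag: d = Δt · v_P v_S / (v_P − v_S) = Δt · (5.93·3.86)/(5.93−3.86) ≈ 11.0579·Δt.
So d_A = 199.02, d_B = 278.78, d_C = 80.65 km.
Circle about each station: (x − 14.4)² + (y − 84.3)² = 199.02²; (x + 114.1)² + (y − 100.6)² = 278.78²; (x − 48.4)² + (y + 29.1)² = 80.65².
Subtracting pairs of circle equations eliminates x²+y² and gives linear equations (the radical axes):
-257.0 x + 32.6 y = -22284.01
68.0 x − 226.8 y = 28980.06
Solving the 2×2 system: x ≈ 73.3, y ≈ -105.8 km.
Check against A (with the unrounded x, y): √((x − 14.4)²+(y − 84.3)²) = 199.02 ≈ 199.02 km. ✓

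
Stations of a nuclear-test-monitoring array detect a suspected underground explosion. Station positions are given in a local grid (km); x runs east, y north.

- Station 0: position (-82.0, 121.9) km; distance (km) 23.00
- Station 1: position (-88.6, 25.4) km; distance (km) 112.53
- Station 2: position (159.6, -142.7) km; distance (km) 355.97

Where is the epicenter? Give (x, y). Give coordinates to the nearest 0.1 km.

Circle about each station: (x + 82.0)² + (y − 121.9)² = 23.00²; (x + 88.6)² + (y − 25.4)² = 112.53²; (x − 159.6)² + (y + 142.7)² = 355.97².
Subtracting the Station 0 equation from the Station 1 and Station 2 equations removes the quadratic terms:
-13.2 x − 193.0 y = -25222.49
483.2 x − 529.2 y = -101933.80
Solving the 2×2 system: x ≈ -63.1, y ≈ 135.0 km.

(-63.1, 135.0)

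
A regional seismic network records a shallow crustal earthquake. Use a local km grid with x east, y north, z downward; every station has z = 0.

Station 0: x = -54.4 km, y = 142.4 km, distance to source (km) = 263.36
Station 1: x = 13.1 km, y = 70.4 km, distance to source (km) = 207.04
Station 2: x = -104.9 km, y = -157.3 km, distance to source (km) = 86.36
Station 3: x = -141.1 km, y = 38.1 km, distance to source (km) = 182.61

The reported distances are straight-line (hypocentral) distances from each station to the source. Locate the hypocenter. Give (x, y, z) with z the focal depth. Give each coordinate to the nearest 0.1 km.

Each station gives a sphere (x−x_i)² + (y−y_i)² + z² = d_i² (stations at z=0).
Subtracting the Station 0 sphere from Station 1 and Station 2: z² cancels, leaving linear equations in x and y:
135.0 x − 144.0 y = 8383.58
-101.0 x − 599.4 y = 74410.62
Solving: x ≈ -59.604, y ≈ -114.098 km (keep extra digits for the depth step; rounded: -59.6, -114.1).
Then from the Station 0 sphere: z² = 263.36² − (x + 54.4)² − (y − 142.4)² with x = -59.604, y = -114.098, so z ≈ 59.499 ≈ 59.5 km.

(-59.6, -114.1, 59.5)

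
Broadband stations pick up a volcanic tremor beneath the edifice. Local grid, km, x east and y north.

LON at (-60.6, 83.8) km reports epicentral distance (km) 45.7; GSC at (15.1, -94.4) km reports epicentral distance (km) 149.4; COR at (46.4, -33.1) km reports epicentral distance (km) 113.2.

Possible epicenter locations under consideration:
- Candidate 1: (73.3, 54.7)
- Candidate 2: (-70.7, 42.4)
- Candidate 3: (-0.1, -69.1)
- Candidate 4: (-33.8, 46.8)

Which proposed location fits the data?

Candidate 4

For each candidate, compare |candidate − station| to the reported distance:
Candidate 1: residuals LON 91.3, GSC 10.7, COR 21.4 → max 91.3 km
Candidate 2: residuals LON 3.1, GSC 12.1, COR 26.1 → max 26.1 km
Candidate 3: residuals LON 118.7, GSC 119.9, COR 54.4 → max 119.9 km
Candidate 4: residuals LON 0.0, GSC 0.0, COR 0.0 → max 0.0 km
Only Candidate 4 has all residuals ≈ 0.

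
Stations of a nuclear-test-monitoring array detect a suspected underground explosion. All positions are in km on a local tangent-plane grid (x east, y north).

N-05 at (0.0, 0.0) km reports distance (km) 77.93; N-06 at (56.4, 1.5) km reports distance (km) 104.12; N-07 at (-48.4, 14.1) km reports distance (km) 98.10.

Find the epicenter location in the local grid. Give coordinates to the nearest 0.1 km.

(-12.0, -77.0)

Circle about each station: x² + y² = 77.93²; (x − 56.4)² + (y − 1.5)² = 104.12²; (x + 48.4)² + (y − 14.1)² = 98.10².
Subtracting pairs of circle equations eliminates x²+y² and gives linear equations (the radical axes):
112.8 x + 3.0 y = -1584.68
-96.8 x + 28.2 y = -1009.16
Solving the 2×2 system: x ≈ -12.0, y ≈ -77.0 km.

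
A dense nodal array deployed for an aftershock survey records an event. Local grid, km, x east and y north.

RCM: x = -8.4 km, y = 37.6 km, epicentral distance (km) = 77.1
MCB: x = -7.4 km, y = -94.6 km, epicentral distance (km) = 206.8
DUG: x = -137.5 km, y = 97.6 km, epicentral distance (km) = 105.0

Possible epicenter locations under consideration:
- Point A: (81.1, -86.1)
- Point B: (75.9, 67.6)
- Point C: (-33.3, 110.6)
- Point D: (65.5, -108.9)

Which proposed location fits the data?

Point C

For each candidate, compare |candidate − station| to the reported distance:
Point A: residuals RCM 75.6, MCB 117.9, DUG 180.5 → max 180.5 km
Point B: residuals RCM 12.4, MCB 24.5, DUG 110.5 → max 110.5 km
Point C: residuals RCM 0.0, MCB 0.0, DUG 0.0 → max 0.0 km
Point D: residuals RCM 87.0, MCB 132.5, DUG 184.6 → max 184.6 km
Only Point C has all residuals ≈ 0.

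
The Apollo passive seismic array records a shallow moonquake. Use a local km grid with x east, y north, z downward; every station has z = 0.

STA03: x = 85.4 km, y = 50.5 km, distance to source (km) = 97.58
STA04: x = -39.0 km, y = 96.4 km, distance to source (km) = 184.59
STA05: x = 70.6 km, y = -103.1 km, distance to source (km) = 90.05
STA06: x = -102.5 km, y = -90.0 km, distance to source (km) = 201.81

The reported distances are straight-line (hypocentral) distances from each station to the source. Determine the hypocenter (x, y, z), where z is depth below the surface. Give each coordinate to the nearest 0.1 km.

Each station gives a sphere (x−x_i)² + (y−y_i)² + z² = d_i² (stations at z=0).
Subtracting the STA03 sphere from STA04 and STA05: z² cancels, leaving linear equations in x and y:
-248.8 x + 91.8 y = -23581.06
-29.6 x − 307.2 y = 7183.41
Solving: x ≈ 83.194, y ≈ -31.400 km (keep extra digits for the depth step; rounded: 83.2, -31.4).
Then from the STA03 sphere: z² = 97.58² − (x − 85.4)² − (y − 50.5)² with x = 83.194, y = -31.400, so z ≈ 53.004 ≈ 53.0 km.

x ≈ 83.2 km, y ≈ -31.4 km, depth ≈ 53.0 km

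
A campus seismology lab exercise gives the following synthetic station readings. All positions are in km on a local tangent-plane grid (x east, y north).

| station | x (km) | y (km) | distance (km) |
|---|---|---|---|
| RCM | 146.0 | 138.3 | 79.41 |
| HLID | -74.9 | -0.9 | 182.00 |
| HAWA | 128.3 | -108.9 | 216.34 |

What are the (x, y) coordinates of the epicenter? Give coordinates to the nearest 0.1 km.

Circle about each station: (x − 146.0)² + (y − 138.3)² = 79.41²; (x + 74.9)² + (y + 0.9)² = 182.00²; (x − 128.3)² + (y + 108.9)² = 216.34².
Subtracting the RCM equation from the HLID and HAWA equations removes the quadratic terms:
-441.8 x − 278.4 y = -61650.12
-35.4 x − 494.4 y = -52619.84
Solving the 2×2 system: x ≈ 75.9, y ≈ 101.0 km.

(75.9, 101.0)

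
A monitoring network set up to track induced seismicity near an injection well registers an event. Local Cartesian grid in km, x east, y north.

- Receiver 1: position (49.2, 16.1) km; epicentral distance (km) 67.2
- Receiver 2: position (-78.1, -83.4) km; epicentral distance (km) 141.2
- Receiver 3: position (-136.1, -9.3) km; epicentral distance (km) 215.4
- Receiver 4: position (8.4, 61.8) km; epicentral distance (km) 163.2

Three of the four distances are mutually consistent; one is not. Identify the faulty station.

Solve using three stations at a time. Using Receiver 2, Receiver 3, Receiver 4 (subtract circle equations pairwise → linear system) gives (x, y) ≈ (62.7, -92.0).
Distances from that point to each station vs reported:
  Receiver 1: calculated 108.9 vs reported 67.2 → residual 41.7 km
  Receiver 2: calculated 141.1 vs reported 141.2 → residual 0.1 km
  Receiver 3: calculated 215.3 vs reported 215.4 → residual 0.1 km
  Receiver 4: calculated 163.1 vs reported 163.2 → residual 0.1 km
Receiver 2, Receiver 3, Receiver 4 are mutually consistent (residuals ≈ 0); Receiver 1 is off by 41.7 km.

Receiver 1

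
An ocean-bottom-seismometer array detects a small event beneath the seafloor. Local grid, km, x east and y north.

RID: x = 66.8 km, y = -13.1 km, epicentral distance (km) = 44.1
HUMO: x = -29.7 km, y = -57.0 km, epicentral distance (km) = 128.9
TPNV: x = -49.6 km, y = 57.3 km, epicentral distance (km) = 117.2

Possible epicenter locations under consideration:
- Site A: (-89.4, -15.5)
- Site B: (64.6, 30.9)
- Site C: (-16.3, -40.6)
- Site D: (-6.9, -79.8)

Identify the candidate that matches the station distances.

Site B

For each candidate, compare |candidate − station| to the reported distance:
Site A: residuals RID 112.1, HUMO 56.2, TPNV 34.2 → max 112.1 km
Site B: residuals RID 0.0, HUMO 0.0, TPNV 0.0 → max 0.0 km
Site C: residuals RID 43.4, HUMO 107.7, TPNV 13.8 → max 107.7 km
Site D: residuals RID 55.3, HUMO 96.7, TPNV 26.4 → max 96.7 km
Only Site B has all residuals ≈ 0.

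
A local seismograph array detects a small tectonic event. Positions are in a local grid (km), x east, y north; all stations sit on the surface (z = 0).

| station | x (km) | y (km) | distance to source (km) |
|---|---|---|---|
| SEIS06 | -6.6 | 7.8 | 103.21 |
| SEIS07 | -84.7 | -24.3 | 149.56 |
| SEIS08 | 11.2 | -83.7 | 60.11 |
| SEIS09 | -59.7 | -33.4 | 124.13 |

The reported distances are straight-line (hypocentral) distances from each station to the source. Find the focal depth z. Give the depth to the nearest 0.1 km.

Each station gives a sphere (x−x_i)² + (y−y_i)² + z² = d_i² (stations at z=0).
Subtracting the SEIS06 sphere from SEIS07 and SEIS08: z² cancels, leaving linear equations in x and y:
-156.2 x − 64.2 y = -4055.71
35.6 x − 183.0 y = 14065.82
Solving: x ≈ 53.295, y ≈ -66.495 km (keep extra digits for the depth step; rounded: 53.3, -66.5).
Then from the SEIS06 sphere: z² = 103.21² − (x + 6.6)² − (y − 7.8)² with x = 53.295, y = -66.495, so z ≈ 39.308 ≈ 39.3 km.

depth ≈ 39.3 km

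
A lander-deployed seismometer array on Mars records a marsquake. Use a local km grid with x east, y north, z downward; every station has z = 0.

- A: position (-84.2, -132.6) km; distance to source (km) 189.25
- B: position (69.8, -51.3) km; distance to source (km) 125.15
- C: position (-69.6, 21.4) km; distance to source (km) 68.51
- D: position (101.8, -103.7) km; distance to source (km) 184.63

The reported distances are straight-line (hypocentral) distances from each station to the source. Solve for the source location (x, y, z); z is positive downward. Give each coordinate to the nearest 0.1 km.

x ≈ -11.0 km, y ≈ 39.2 km, depth ≈ 30.7 km

Each station gives a sphere (x−x_i)² + (y−y_i)² + z² = d_i² (stations at z=0).
Subtracting the A sphere from B and C: z² cancels, leaving linear equations in x and y:
308.0 x + 162.6 y = 2984.37
29.2 x + 308.0 y = 11751.66
Solving: x ≈ -11.004, y ≈ 39.198 km (keep extra digits for the depth step; rounded: -11.0, 39.2).
Then from the A sphere: z² = 189.25² − (x + 84.2)² − (y + 132.6)² with x = -11.004, y = 39.198, so z ≈ 30.714 ≈ 30.7 km.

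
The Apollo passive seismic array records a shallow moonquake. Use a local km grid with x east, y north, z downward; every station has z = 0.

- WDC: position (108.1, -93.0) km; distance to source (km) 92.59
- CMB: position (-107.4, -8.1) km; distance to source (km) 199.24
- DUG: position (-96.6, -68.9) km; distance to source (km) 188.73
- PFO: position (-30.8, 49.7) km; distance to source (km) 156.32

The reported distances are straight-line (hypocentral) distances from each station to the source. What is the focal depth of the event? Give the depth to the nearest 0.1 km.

depth ≈ 69.3 km

Each station gives a sphere (x−x_i)² + (y−y_i)² + z² = d_i² (stations at z=0).
Subtracting the WDC sphere from CMB and DUG: z² cancels, leaving linear equations in x and y:
-431.0 x + 169.8 y = -39857.91
-409.4 x + 48.2 y = -33301.94
Solving: x ≈ 76.598, y ≈ -40.308 km (keep extra digits for the depth step; rounded: 76.6, -40.3).
Then from the WDC sphere: z² = 92.59² − (x − 108.1)² − (y + 93.0)² with x = 76.598, y = -40.308, so z ≈ 69.312 ≈ 69.3 km.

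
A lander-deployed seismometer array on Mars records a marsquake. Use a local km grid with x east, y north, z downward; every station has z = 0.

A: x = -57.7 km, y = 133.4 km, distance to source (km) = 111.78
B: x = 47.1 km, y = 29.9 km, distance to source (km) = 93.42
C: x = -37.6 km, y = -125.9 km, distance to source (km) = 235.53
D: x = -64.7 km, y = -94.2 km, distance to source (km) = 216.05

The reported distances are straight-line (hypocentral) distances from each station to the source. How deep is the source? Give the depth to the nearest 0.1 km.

depth ≈ 65.4 km

Each station gives a sphere (x−x_i)² + (y−y_i)² + z² = d_i² (stations at z=0).
Subtracting the A sphere from B and C: z² cancels, leaving linear equations in x and y:
209.6 x − 207.0 y = -14244.96
40.2 x − 518.6 y = -46839.89
Solving: x ≈ 22.997, y ≈ 92.103 km (keep extra digits for the depth step; rounded: 23.0, 92.1).
Then from the A sphere: z² = 111.78² − (x + 57.7)² − (y − 133.4)² with x = 22.997, y = 92.103, so z ≈ 65.401 ≈ 65.4 km.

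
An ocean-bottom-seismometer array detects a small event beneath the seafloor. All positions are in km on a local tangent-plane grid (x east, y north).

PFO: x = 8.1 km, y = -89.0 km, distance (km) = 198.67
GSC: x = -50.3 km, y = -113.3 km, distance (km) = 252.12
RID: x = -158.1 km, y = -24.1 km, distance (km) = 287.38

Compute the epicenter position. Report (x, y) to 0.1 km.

x ≈ 108.9 km, y ≈ 82.2 km

Circle about each station: (x − 8.1)² + (y + 89.0)² = 198.67²; (x + 50.3)² + (y + 113.3)² = 252.12²; (x + 158.1)² + (y + 24.1)² = 287.38².
Subtracting pairs of circle equations eliminates x²+y² and gives linear equations (the radical axes):
-116.8 x − 48.6 y = -16714.36
-332.4 x + 129.8 y = -25527.69
Solving the 2×2 system: x ≈ 108.9, y ≈ 82.2 km.
Check against PFO (with the unrounded x, y): √((x − 8.1)²+(y + 89.0)²) = 198.67 ≈ 198.67 km. ✓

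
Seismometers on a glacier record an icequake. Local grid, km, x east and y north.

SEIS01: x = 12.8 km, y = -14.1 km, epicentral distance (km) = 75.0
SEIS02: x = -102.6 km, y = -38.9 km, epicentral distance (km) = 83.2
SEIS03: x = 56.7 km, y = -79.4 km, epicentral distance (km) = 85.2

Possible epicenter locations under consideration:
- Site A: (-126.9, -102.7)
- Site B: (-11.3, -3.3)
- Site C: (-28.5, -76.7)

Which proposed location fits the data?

Site C

For each candidate, compare |candidate − station| to the reported distance:
Site A: residuals SEIS01 90.4, SEIS02 14.9, SEIS03 99.9 → max 99.9 km
Site B: residuals SEIS01 48.6, SEIS02 14.8, SEIS03 16.9 → max 48.6 km
Site C: residuals SEIS01 0.0, SEIS02 0.0, SEIS03 0.0 → max 0.0 km
Only Site C has all residuals ≈ 0.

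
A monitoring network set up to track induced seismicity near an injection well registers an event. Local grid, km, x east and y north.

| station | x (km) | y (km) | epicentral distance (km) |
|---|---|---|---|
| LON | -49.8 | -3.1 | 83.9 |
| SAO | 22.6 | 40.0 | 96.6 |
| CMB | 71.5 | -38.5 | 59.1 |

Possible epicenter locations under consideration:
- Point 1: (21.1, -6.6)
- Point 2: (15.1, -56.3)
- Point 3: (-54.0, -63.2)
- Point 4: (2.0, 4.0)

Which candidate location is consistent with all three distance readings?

For each candidate, compare |candidate − station| to the reported distance:
Point 1: residuals LON 12.9, SAO 50.0, CMB 0.5 → max 50.0 km
Point 2: residuals LON 0.0, SAO 0.0, CMB 0.0 → max 0.0 km
Point 3: residuals LON 23.7, SAO 31.9, CMB 68.8 → max 68.8 km
Point 4: residuals LON 31.6, SAO 55.1, CMB 22.4 → max 55.1 km
Only Point 2 has all residuals ≈ 0.

Point 2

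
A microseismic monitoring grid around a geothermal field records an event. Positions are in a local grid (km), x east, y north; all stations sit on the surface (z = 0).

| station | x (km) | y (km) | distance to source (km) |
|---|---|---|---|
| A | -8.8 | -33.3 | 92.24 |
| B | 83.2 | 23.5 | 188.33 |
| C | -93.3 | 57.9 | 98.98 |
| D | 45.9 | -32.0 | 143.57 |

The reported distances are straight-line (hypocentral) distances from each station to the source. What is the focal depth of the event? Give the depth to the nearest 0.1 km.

Each station gives a sphere (x−x_i)² + (y−y_i)² + z² = d_i² (stations at z=0).
Subtracting the A sphere from B and C: z² cancels, leaving linear equations in x and y:
184.0 x + 113.6 y = -20671.81
-169.0 x + 182.4 y = 9582.15
Solving: x ≈ -92.098, y ≈ -32.798 km (keep extra digits for the depth step; rounded: -92.1, -32.8).
Then from the A sphere: z² = 92.24² − (x + 8.8)² − (y + 33.3)² with x = -92.098, y = -32.798, so z ≈ 39.616 ≈ 39.6 km.

39.6 km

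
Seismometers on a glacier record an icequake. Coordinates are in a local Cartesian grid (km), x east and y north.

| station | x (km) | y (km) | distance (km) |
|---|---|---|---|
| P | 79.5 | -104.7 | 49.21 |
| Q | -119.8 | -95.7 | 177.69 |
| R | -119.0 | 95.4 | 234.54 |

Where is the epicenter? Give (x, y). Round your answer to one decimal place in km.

x ≈ 54.7 km, y ≈ -62.2 km

Circle about each station: (x − 79.5)² + (y + 104.7)² = 49.21²; (x + 119.8)² + (y + 95.7)² = 177.69²; (x + 119.0)² + (y − 95.4)² = 234.54².
Subtracting pairs of circle equations eliminates x²+y² and gives linear equations (the radical axes):
-398.6 x + 18.0 y = -22923.92
-397.0 x + 400.2 y = -46607.57
Solving the 2×2 system: x ≈ 54.7, y ≈ -62.2 km.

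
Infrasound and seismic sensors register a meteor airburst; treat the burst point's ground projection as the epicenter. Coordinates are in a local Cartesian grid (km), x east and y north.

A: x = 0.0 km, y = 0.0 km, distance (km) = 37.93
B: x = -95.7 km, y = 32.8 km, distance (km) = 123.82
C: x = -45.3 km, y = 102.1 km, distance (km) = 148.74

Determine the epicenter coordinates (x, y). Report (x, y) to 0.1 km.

Circle about each station: x² + y² = 37.93²; (x + 95.7)² + (y − 32.8)² = 123.82²; (x + 45.3)² + (y − 102.1)² = 148.74².
Subtracting pairs of circle equations eliminates x²+y² and gives linear equations (the radical axes):
-191.4 x + 65.6 y = -3658.38
-90.6 x + 204.2 y = -8208.40
Solving the 2×2 system: x ≈ 6.3, y ≈ -37.4 km.

(6.3, -37.4)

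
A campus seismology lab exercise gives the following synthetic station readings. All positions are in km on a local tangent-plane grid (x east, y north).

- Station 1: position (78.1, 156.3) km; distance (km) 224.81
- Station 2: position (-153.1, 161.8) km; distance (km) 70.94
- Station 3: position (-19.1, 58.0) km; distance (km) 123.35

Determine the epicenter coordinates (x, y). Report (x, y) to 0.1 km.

x ≈ -137.5 km, y ≈ 92.6 km

Circle about each station: (x − 78.1)² + (y − 156.3)² = 224.81²; (x + 153.1)² + (y − 161.8)² = 70.94²; (x + 19.1)² + (y − 58.0)² = 123.35².
Subtracting the Station 1 equation from the Station 2 and Station 3 equations removes the quadratic terms:
-462.4 x + 11.0 y = 64596.60
-194.4 x − 196.6 y = 8523.82
Solving the 2×2 system: x ≈ -137.5, y ≈ 92.6 km.
Check against Station 1 (with the unrounded x, y): √((x − 78.1)²+(y − 156.3)²) = 224.81 ≈ 224.81 km. ✓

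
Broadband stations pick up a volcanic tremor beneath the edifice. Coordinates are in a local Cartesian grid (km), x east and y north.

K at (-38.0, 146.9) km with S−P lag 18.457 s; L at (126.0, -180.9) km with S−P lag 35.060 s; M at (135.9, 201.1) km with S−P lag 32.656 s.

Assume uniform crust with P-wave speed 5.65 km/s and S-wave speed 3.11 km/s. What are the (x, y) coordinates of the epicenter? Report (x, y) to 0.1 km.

x ≈ -4.1 km, y ≈ 23.8 km

Distance from S−P lag: d = Δt · v_P v_S / (v_P − v_S) = Δt · (5.65·3.11)/(5.65−3.11) ≈ 6.9179·Δt.
So d_K = 127.68, d_L = 242.54, d_M = 225.91 km.
Circle about each station: (x + 38.0)² + (y − 146.9)² = 127.68²; (x − 126.0)² + (y + 180.9)² = 242.54²; (x − 135.9)² + (y − 201.1)² = 225.91².
Subtracting the K equation from the L and M equations removes the quadratic terms:
328.0 x − 655.6 y = -16946.27
347.8 x + 108.4 y = 1153.26
Solving the 2×2 system: x ≈ -4.1, y ≈ 23.8 km.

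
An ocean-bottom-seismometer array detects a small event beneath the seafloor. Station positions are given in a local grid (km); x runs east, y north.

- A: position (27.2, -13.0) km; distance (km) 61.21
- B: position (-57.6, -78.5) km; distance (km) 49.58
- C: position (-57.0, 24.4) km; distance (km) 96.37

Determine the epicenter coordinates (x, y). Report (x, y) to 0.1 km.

Circle about each station: (x − 27.2)² + (y + 13.0)² = 61.21²; (x + 57.6)² + (y + 78.5)² = 49.58²; (x + 57.0)² + (y − 24.4)² = 96.37².
Subtracting pairs of circle equations eliminates x²+y² and gives linear equations (the radical axes):
-169.6 x − 131.0 y = 9859.66
-168.4 x + 74.8 y = -2604.99
Solving the 2×2 system: x ≈ -11.4, y ≈ -60.5 km.
Check against A (with the unrounded x, y): √((x − 27.2)²+(y + 13.0)²) = 61.21 ≈ 61.21 km. ✓

(-11.4, -60.5)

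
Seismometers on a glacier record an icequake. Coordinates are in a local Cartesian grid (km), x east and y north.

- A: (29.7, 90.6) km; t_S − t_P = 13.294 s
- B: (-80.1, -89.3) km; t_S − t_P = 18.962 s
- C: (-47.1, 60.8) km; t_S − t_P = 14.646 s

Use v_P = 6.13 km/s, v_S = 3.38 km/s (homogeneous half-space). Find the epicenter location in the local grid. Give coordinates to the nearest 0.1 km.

(38.2, -9.2)

Distance from S−P lag: d = Δt · v_P v_S / (v_P − v_S) = Δt · (6.13·3.38)/(6.13−3.38) ≈ 7.5343·Δt.
So d_A = 100.16, d_B = 142.87, d_C = 110.35 km.
Circle about each station: (x − 29.7)² + (y − 90.6)² = 100.16²; (x + 80.1)² + (y + 89.3)² = 142.87²; (x + 47.1)² + (y − 60.8)² = 110.35².
Subtracting the A equation from the B and C equations removes the quadratic terms:
-219.6 x − 359.8 y = -5079.76
-153.6 x − 59.6 y = -5320.50
Solving the 2×2 system: x ≈ 38.2, y ≈ -9.2 km.
Check against A (with the unrounded x, y): √((x − 29.7)²+(y − 90.6)²) = 100.16 ≈ 100.16 km. ✓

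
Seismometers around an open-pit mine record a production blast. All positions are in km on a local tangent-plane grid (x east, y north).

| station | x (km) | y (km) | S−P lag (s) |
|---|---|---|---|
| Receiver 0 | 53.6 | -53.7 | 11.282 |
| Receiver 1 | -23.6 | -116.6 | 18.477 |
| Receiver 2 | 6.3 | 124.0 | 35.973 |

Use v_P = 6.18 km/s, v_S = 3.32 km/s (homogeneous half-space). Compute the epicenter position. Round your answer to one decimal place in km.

x ≈ 108.9 km, y ≈ -112.8 km

Distance from S−P lag: d = Δt · v_P v_S / (v_P − v_S) = Δt · (6.18·3.32)/(6.18−3.32) ≈ 7.1740·Δt.
So d_Receiver 0 = 80.94, d_Receiver 1 = 132.55, d_Receiver 2 = 258.07 km.
Circle about each station: (x − 53.6)² + (y + 53.7)² = 80.94²; (x + 23.6)² + (y + 116.6)² = 132.55²; (x − 6.3)² + (y − 124.0)² = 258.07².
Subtracting the Receiver 0 equation from the Receiver 1 and Receiver 2 equations removes the quadratic terms:
-154.4 x − 125.8 y = -2622.35
-94.6 x + 355.4 y = -50389.80
Solving the 2×2 system: x ≈ 108.9, y ≈ -112.8 km.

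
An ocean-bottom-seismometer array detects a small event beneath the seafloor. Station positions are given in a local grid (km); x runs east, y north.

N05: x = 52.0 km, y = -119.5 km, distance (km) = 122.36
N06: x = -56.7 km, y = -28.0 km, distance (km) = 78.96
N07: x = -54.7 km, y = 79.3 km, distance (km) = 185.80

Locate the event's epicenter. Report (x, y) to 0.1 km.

-69.6 km east, -105.9 km north

Circle about each station: (x − 52.0)² + (y + 119.5)² = 122.36²; (x + 56.7)² + (y + 28.0)² = 78.96²; (x + 54.7)² + (y − 79.3)² = 185.80².
Subtracting pairs of circle equations eliminates x²+y² and gives linear equations (the radical axes):
-217.4 x + 183.0 y = -4248.07
-213.4 x + 397.6 y = -27253.34
Solving the 2×2 system: x ≈ -69.6, y ≈ -105.9 km.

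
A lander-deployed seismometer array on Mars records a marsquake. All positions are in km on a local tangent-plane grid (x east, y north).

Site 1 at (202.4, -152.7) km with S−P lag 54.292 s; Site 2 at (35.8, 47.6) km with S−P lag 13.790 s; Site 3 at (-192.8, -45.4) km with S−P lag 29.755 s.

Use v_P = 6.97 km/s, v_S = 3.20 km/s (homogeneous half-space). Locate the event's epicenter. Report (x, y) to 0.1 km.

x ≈ -45.7 km, y ≈ 51.3 km

Distance from S−P lag: d = Δt · v_P v_S / (v_P − v_S) = Δt · (6.97·3.20)/(6.97−3.20) ≈ 5.9162·Δt.
So d_Site 1 = 321.20, d_Site 2 = 81.58, d_Site 3 = 176.04 km.
Circle about each station: (x − 202.4)² + (y + 152.7)² = 321.20²; (x − 35.8)² + (y − 47.6)² = 81.58²; (x + 192.8)² + (y + 45.4)² = 176.04².
Subtracting the Site 1 equation from the Site 2 and Site 3 equations removes the quadratic terms:
-333.2 x + 400.6 y = 35778.49
-790.4 x + 214.6 y = 47129.31
Solving the 2×2 system: x ≈ -45.7, y ≈ 51.3 km.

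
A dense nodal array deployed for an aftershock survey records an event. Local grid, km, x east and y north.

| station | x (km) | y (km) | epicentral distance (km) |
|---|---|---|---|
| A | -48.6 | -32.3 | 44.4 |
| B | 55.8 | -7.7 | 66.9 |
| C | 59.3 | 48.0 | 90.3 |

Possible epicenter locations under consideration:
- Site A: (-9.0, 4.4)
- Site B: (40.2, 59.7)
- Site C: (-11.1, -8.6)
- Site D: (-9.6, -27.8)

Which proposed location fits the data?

For each candidate, compare |candidate − station| to the reported distance:
Site A: residuals A 9.6, B 1.0, C 9.3 → max 9.6 km
Site B: residuals A 83.5, B 2.3, C 67.9 → max 83.5 km
Site C: residuals A 0.0, B 0.0, C 0.0 → max 0.0 km
Site D: residuals A 5.1, B 1.5, C 12.1 → max 12.1 km
Only Site C has all residuals ≈ 0.

Site C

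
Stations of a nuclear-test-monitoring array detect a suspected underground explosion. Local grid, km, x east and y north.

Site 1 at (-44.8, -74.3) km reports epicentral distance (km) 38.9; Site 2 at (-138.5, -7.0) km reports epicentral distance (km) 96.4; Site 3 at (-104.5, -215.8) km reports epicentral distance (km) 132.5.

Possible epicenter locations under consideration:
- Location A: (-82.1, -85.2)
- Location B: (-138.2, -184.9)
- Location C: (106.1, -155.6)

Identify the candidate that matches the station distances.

Location A

For each candidate, compare |candidate − station| to the reported distance:
Location A: residuals Site 1 0.0, Site 2 0.0, Site 3 0.0 → max 0.0 km
Location B: residuals Site 1 105.9, Site 2 81.5, Site 3 86.8 → max 105.9 km
Location C: residuals Site 1 132.5, Site 2 189.8, Site 3 86.5 → max 189.8 km
Only Location A has all residuals ≈ 0.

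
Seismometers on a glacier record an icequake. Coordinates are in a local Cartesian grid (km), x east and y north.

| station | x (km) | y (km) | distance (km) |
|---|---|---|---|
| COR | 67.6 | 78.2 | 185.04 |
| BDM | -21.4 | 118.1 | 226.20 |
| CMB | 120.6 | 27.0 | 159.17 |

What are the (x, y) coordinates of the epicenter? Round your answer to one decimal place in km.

28.2 km east, -102.6 km north

Circle about each station: (x − 67.6)² + (y − 78.2)² = 185.04²; (x + 21.4)² + (y − 118.1)² = 226.20²; (x − 120.6)² + (y − 27.0)² = 159.17².
Subtracting the COR equation from the BDM and CMB equations removes the quadratic terms:
-178.0 x + 79.8 y = -13206.07
106.0 x − 102.4 y = 13493.07
Solving the 2×2 system: x ≈ 28.2, y ≈ -102.6 km.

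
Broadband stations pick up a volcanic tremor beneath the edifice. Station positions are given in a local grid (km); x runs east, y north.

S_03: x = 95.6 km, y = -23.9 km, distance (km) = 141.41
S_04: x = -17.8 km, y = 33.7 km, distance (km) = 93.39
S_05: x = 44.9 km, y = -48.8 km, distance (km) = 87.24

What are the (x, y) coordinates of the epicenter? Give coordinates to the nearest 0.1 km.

Circle about each station: (x − 95.6)² + (y + 23.9)² = 141.41²; (x + 17.8)² + (y − 33.7)² = 93.39²; (x − 44.9)² + (y + 48.8)² = 87.24².
Subtracting pairs of circle equations eliminates x²+y² and gives linear equations (the radical axes):
-226.8 x + 115.2 y = 3017.06
-101.4 x − 49.8 y = 7072.85
Solving the 2×2 system: x ≈ -42.0, y ≈ -56.5 km.

x ≈ -42.0 km, y ≈ -56.5 km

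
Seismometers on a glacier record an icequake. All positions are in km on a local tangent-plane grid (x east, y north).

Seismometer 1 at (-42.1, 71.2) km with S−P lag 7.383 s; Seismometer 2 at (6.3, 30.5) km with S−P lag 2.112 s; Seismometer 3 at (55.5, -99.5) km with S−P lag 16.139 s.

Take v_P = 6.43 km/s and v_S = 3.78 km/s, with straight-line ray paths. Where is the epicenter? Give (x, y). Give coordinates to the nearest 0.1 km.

20.0 km east, 44.2 km north

Distance from S−P lag: d = Δt · v_P v_S / (v_P − v_S) = Δt · (6.43·3.78)/(6.43−3.78) ≈ 9.1718·Δt.
So d_Seismometer 1 = 67.72, d_Seismometer 2 = 19.37, d_Seismometer 3 = 148.02 km.
Circle about each station: (x + 42.1)² + (y − 71.2)² = 67.72²; (x − 6.3)² + (y − 30.5)² = 19.37²; (x − 55.5)² + (y + 99.5)² = 148.02².
Subtracting the Seismometer 1 equation from the Seismometer 2 and Seismometer 3 equations removes the quadratic terms:
96.8 x − 81.4 y = -1661.11
195.2 x − 341.4 y = -11185.27
Solving the 2×2 system: x ≈ 20.0, y ≈ 44.2 km.
Check against Seismometer 1 (with the unrounded x, y): √((x + 42.1)²+(y − 71.2)²) = 67.72 ≈ 67.72 km. ✓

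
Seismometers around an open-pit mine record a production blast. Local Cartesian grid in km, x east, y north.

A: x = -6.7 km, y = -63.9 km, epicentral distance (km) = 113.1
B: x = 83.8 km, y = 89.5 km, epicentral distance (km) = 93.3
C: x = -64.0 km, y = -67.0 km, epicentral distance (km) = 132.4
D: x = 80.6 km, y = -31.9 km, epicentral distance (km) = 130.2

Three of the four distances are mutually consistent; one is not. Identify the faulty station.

Solve using three stations at a time. Using A, B, C (subtract circle equations pairwise → linear system) gives (x, y) ≈ (-0.2, 49.0).
Distances from that point to each station vs reported:
  A: calculated 113.1 vs reported 113.1 → residual 0.0 km
  B: calculated 93.3 vs reported 93.3 → residual 0.0 km
  C: calculated 132.4 vs reported 132.4 → residual 0.0 km
  D: calculated 114.3 vs reported 130.2 → residual 15.9 km
A, B, C are mutually consistent (residuals ≈ 0); D is off by 15.9 km.

D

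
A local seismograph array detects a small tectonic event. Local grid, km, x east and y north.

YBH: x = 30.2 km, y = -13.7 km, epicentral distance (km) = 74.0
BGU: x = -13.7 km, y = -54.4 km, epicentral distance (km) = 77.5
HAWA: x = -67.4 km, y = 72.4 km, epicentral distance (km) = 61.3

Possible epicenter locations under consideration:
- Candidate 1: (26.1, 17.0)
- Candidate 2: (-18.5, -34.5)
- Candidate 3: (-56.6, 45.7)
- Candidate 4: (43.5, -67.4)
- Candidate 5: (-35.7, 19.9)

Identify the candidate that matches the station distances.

For each candidate, compare |candidate − station| to the reported distance:
Candidate 1: residuals YBH 43.0, BGU 4.2, HAWA 47.4 → max 47.4 km
Candidate 2: residuals YBH 21.0, BGU 57.0, HAWA 56.3 → max 57.0 km
Candidate 3: residuals YBH 31.2, BGU 31.4, HAWA 32.5 → max 32.5 km
Candidate 4: residuals YBH 18.7, BGU 18.8, HAWA 117.1 → max 117.1 km
Candidate 5: residuals YBH 0.0, BGU 0.0, HAWA 0.0 → max 0.0 km
Only Candidate 5 has all residuals ≈ 0.

Candidate 5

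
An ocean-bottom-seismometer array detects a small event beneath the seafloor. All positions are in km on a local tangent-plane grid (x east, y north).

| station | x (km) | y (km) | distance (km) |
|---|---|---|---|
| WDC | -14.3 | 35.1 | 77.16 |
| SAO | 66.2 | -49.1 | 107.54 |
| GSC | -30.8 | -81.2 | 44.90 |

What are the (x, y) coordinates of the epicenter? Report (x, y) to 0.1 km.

-40.7 km east, -37.4 km north

Circle about each station: (x + 14.3)² + (y − 35.1)² = 77.16²; (x − 66.2)² + (y + 49.1)² = 107.54²; (x + 30.8)² + (y + 81.2)² = 44.90².
Subtracting pairs of circle equations eliminates x²+y² and gives linear equations (the radical axes):
161.0 x − 168.4 y = -254.44
-33.0 x − 232.6 y = 10043.24
Solving the 2×2 system: x ≈ -40.7, y ≈ -37.4 km.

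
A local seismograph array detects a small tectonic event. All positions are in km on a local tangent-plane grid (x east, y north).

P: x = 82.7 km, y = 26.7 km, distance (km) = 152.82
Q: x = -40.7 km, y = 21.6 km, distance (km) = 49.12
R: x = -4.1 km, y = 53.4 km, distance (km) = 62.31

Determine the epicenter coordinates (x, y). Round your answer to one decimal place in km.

Circle about each station: (x − 82.7)² + (y − 26.7)² = 152.82²; (x + 40.7)² + (y − 21.6)² = 49.12²; (x + 4.1)² + (y − 53.4)² = 62.31².
Subtracting the P equation from the Q and R equations removes the quadratic terms:
-246.8 x − 10.2 y = 15512.05
-173.6 x + 53.4 y = 14787.61
Solving the 2×2 system: x ≈ -65.5, y ≈ 64.0 km.
Check against P (with the unrounded x, y): √((x − 82.7)²+(y − 26.7)²) = 152.82 ≈ 152.82 km. ✓

(-65.5, 64.0)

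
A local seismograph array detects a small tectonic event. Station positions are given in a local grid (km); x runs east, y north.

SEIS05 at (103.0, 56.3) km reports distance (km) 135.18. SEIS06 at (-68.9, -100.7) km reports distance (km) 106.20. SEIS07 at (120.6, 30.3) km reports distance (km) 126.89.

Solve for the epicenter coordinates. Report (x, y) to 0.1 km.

(27.3, -55.7)

Circle about each station: (x − 103.0)² + (y − 56.3)² = 135.18²; (x + 68.9)² + (y + 100.7)² = 106.20²; (x − 120.6)² + (y − 30.3)² = 126.89².
Subtracting the SEIS05 equation from the SEIS06 and SEIS07 equations removes the quadratic terms:
-343.8 x − 314.0 y = 8104.20
35.2 x − 52.0 y = 3856.32
Solving the 2×2 system: x ≈ 27.3, y ≈ -55.7 km.
Check against SEIS05 (with the unrounded x, y): √((x − 103.0)²+(y − 56.3)²) = 135.18 ≈ 135.18 km. ✓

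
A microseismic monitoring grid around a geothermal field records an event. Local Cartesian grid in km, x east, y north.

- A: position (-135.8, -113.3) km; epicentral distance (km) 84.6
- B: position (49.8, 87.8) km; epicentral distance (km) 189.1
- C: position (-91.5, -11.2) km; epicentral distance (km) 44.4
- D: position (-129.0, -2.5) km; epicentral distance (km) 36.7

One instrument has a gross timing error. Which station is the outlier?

D

Solve using three stations at a time. Using A, B, C (subtract circle equations pairwise → linear system) gives (x, y) ≈ (-76.4, -53.0).
Distances from that point to each station vs reported:
  A: calculated 84.6 vs reported 84.6 → residual 0.0 km
  B: calculated 189.1 vs reported 189.1 → residual 0.0 km
  C: calculated 44.4 vs reported 44.4 → residual 0.0 km
  D: calculated 72.9 vs reported 36.7 → residual 36.2 km
A, B, C are mutually consistent (residuals ≈ 0); D is off by 36.2 km.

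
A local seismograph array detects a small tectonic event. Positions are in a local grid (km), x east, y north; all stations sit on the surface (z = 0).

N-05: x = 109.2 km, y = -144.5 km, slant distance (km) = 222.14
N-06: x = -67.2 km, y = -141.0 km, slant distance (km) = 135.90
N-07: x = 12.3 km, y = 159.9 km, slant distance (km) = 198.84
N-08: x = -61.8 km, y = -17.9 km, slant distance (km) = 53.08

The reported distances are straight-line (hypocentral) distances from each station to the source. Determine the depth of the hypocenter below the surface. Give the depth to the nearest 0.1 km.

53.0 km

Each station gives a sphere (x−x_i)² + (y−y_i)² + z² = d_i² (stations at z=0).
Subtracting the N-05 sphere from N-06 and N-07: z² cancels, leaving linear equations in x and y:
-352.8 x + 7.0 y = 22469.32
-193.8 x + 608.8 y = 2723.24
Solving: x ≈ -64.004, y ≈ -15.901 km (keep extra digits for the depth step; rounded: -64.0, -15.9).
Then from the N-05 sphere: z² = 222.14² − (x − 109.2)² − (y + 144.5)² with x = -64.004, y = -15.901, so z ≈ 52.999 ≈ 53.0 km.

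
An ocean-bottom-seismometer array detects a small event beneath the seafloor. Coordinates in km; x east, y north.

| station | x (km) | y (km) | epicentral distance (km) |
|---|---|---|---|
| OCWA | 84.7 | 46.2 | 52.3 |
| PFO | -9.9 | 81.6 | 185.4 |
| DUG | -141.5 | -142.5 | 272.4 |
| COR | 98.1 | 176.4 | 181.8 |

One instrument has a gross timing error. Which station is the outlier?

PFO

Solve using three stations at a time. Using OCWA, DUG, COR (subtract circle equations pairwise → linear system) gives (x, y) ≈ (93.9, -5.4).
Distances from that point to each station vs reported:
  OCWA: calculated 52.4 vs reported 52.3 → residual 0.1 km
  PFO: calculated 135.4 vs reported 185.4 → residual 50.0 km
  DUG: calculated 272.4 vs reported 272.4 → residual 0.0 km
  COR: calculated 181.8 vs reported 181.8 → residual 0.0 km
OCWA, DUG, COR are mutually consistent (residuals ≈ 0); PFO is off by 50.0 km.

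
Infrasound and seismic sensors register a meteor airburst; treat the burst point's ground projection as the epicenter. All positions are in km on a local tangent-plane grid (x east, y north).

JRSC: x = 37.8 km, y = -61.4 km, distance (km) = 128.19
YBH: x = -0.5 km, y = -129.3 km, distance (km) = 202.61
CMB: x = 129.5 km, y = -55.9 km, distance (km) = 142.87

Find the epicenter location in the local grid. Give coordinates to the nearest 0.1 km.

Circle about each station: (x − 37.8)² + (y + 61.4)² = 128.19²; (x + 0.5)² + (y + 129.3)² = 202.61²; (x − 129.5)² + (y + 55.9)² = 142.87².
Subtracting the JRSC equation from the YBH and CMB equations removes the quadratic terms:
-76.6 x − 135.8 y = -13098.20
183.4 x + 11.0 y = 10717.10
Solving the 2×2 system: x ≈ 54.5, y ≈ 65.7 km.

54.5 km east, 65.7 km north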